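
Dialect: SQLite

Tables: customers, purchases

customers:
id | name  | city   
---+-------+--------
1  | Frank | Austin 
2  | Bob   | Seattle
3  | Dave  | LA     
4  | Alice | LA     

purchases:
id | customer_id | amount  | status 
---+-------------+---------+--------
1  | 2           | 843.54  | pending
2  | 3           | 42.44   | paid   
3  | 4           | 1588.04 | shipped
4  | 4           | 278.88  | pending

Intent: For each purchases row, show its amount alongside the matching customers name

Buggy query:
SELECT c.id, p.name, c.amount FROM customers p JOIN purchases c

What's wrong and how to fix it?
Bug: JOIN with no ON clause produces a cartesian product; every purchases row pairs with every customers row

Fix: Add ON c.customer_id = p.id to the JOIN

Corrected query:
SELECT c.id, p.name, c.amount FROM customers p JOIN purchases c ON c.customer_id = p.id

Result:
id | name  | amount 
---+-------+--------
1  | Bob   | 843.54 
2  | Dave  | 42.44  
3  | Alice | 1588.04
4  | Alice | 278.88 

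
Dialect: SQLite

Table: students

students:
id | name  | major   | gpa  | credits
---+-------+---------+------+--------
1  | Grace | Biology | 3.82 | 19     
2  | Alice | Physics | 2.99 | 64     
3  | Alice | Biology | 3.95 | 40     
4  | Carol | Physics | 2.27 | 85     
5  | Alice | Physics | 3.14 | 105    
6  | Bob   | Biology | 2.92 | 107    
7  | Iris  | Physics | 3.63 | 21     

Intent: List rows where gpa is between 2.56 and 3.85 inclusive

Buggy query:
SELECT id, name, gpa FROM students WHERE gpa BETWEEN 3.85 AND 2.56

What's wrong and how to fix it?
Bug: BETWEEN expects the lower bound first; with 3.85 AND 2.56 the range is empty

Fix: Swap the bounds so the smaller value comes first

Corrected query:
SELECT id, name, gpa FROM students WHERE gpa BETWEEN 2.56 AND 3.85

Result:
id | name  | gpa 
---+-------+-----
1  | Grace | 3.82
2  | Alice | 2.99
5  | Alice | 3.14
6  | Bob   | 2.92
7  | Iris  | 3.63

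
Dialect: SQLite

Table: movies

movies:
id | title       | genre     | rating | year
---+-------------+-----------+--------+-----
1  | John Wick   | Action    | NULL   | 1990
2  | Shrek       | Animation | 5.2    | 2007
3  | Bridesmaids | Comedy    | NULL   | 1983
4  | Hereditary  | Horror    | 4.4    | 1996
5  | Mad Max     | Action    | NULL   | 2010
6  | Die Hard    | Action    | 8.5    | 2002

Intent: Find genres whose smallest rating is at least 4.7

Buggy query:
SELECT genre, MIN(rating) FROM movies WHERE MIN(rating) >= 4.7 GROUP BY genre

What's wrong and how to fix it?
Bug: MIN() in WHERE is a misuse of aggregate

Fix: Replace WHERE with HAVING after the GROUP BY

Corrected query:
SELECT genre, MIN(rating) FROM movies GROUP BY genre HAVING MIN(rating) >= 4.7

Result:
genre     | MIN(rating)
----------+------------
Action    | 8.5        
Animation | 5.2        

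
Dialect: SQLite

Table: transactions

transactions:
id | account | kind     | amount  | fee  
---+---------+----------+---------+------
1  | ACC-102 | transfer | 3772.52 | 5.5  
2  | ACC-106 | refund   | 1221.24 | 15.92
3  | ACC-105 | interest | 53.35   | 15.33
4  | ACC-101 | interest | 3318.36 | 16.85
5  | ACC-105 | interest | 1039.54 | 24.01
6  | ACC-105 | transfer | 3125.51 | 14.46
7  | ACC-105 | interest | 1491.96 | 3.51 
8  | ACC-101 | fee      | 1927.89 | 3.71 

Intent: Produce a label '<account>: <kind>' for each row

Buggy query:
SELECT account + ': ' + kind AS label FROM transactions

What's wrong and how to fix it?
Bug: SQLite uses || for string concatenation; + coerces text to numbers (yielding 0)

Fix: Replace + with || to concatenate text

Corrected query:
SELECT account || ': ' || kind AS label FROM transactions

Result:
label            
-----------------
ACC-102: transfer
ACC-106: refund  
ACC-105: interest
ACC-101: interest
ACC-105: interest
ACC-105: transfer
ACC-105: interest
ACC-101: fee     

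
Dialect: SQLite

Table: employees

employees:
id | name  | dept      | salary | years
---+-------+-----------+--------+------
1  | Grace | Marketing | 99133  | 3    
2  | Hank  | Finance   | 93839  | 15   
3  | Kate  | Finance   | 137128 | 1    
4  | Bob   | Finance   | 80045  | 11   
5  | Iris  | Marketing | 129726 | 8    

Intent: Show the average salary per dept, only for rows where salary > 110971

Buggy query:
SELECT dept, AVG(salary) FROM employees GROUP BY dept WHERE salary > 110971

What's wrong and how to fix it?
Bug: Row-level WHERE must come before GROUP BY in the clause order

Fix: Place WHERE between FROM and GROUP BY

Corrected query:
SELECT dept, AVG(salary) FROM employees WHERE salary > 110971 GROUP BY dept

Result:
dept      | AVG(salary)
----------+------------
Finance   | 137128     
Marketing | 129726     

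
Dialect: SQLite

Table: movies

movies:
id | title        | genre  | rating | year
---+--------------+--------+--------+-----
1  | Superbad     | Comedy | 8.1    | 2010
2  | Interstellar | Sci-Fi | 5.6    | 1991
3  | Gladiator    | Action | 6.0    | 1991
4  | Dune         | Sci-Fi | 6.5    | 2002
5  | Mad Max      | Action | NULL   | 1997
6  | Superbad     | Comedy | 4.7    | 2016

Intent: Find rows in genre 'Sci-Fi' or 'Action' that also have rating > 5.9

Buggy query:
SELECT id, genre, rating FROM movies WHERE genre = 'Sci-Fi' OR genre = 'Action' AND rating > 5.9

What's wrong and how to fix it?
Bug: AND binds tighter than OR, so this parses as genre = 'Sci-Fi' OR (genre = 'Action' AND rating > 5.9)

Fix: Add parentheses around the OR so the AND applies to both alternatives

Corrected query:
SELECT id, genre, rating FROM movies WHERE (genre = 'Sci-Fi' OR genre = 'Action') AND rating > 5.9

Result:
id | genre  | rating
---+--------+-------
3  | Action | 6     
4  | Sci-Fi | 6.5   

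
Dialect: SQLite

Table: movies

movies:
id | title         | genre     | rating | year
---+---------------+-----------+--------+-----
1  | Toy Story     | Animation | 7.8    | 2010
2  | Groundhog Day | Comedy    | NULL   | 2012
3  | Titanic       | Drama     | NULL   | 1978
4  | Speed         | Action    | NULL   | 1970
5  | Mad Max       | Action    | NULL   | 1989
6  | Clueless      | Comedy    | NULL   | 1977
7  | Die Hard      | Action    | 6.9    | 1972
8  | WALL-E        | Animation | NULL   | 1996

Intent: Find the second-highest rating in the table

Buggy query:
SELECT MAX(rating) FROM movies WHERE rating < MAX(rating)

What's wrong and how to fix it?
Bug: The inner MAX is an aggregate inside WHERE, which is not allowed

Fix: Compute the overall MAX in a subquery, then take MAX of rows below it

Corrected query:
SELECT MAX(rating) FROM movies WHERE rating < (SELECT MAX(rating) FROM movies)

Result:
MAX(rating)
-----------
6.9        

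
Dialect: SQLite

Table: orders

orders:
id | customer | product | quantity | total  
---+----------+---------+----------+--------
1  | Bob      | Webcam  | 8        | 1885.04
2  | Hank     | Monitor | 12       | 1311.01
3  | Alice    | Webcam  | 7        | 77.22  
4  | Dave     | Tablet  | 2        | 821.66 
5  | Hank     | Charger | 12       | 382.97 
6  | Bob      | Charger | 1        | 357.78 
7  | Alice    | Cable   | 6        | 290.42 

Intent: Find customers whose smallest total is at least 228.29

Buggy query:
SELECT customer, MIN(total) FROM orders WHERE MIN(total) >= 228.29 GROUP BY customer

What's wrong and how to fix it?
Bug: Aggregates like MIN are computed per group after WHERE runs

Fix: Use HAVING for the per-group MIN condition

Corrected query:
SELECT customer, MIN(total) FROM orders GROUP BY customer HAVING MIN(total) >= 228.29

Result:
customer | MIN(total)
---------+-----------
Bob      | 357.78    
Dave     | 821.66    
Hank     | 382.97    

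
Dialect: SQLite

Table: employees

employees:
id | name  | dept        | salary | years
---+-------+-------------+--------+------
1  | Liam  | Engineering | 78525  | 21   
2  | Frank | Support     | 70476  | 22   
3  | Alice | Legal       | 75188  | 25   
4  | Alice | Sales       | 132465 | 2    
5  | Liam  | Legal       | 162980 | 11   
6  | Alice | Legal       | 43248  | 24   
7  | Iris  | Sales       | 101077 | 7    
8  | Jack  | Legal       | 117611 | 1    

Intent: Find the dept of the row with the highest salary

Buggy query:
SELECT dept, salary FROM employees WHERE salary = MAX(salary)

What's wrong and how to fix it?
Bug: MAX(salary) is an aggregate and cannot be used directly in WHERE

Fix: Use a subquery: WHERE salary = (SELECT MAX(salary) FROM employees)

Corrected query:
SELECT dept, salary FROM employees WHERE salary = (SELECT MAX(salary) FROM employees)

Result:
dept  | salary
------+-------
Legal | 162980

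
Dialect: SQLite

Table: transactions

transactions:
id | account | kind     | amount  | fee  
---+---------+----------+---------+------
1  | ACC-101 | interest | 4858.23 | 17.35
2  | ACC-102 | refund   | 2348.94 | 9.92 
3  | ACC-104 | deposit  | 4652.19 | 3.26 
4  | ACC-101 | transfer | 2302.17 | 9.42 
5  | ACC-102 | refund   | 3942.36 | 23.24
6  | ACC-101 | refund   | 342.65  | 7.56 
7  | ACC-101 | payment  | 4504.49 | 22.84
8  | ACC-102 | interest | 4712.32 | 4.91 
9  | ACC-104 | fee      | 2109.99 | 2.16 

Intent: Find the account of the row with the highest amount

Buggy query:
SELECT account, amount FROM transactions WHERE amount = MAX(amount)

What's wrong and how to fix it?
Bug: WHERE is evaluated per row; an aggregate over the whole table isn't defined there

Fix: Use a subquery: WHERE amount = (SELECT MAX(amount) FROM transactions)

Corrected query:
SELECT account, amount FROM transactions WHERE amount = (SELECT MAX(amount) FROM transactions)

Result:
account | amount 
--------+--------
ACC-101 | 4858.23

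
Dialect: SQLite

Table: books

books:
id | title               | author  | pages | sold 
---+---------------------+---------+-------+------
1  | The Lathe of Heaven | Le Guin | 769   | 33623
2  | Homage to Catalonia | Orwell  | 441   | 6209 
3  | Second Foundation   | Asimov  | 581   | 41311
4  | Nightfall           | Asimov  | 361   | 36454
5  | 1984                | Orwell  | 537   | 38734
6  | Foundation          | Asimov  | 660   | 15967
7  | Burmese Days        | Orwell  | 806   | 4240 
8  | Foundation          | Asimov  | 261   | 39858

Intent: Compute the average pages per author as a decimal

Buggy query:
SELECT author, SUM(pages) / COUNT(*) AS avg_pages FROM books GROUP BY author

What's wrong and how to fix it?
Bug: Both operands are integers, so '/' performs integer division and truncates

Fix: Multiply by 1.0 (or CAST to REAL) to force floating-point division

Corrected query:
SELECT author, SUM(pages) * 1.0 / COUNT(*) AS avg_pages FROM books GROUP BY author

Result:
author  | avg_pages 
--------+-----------
Asimov  | 465.75    
Le Guin | 769       
Orwell  | 594.666667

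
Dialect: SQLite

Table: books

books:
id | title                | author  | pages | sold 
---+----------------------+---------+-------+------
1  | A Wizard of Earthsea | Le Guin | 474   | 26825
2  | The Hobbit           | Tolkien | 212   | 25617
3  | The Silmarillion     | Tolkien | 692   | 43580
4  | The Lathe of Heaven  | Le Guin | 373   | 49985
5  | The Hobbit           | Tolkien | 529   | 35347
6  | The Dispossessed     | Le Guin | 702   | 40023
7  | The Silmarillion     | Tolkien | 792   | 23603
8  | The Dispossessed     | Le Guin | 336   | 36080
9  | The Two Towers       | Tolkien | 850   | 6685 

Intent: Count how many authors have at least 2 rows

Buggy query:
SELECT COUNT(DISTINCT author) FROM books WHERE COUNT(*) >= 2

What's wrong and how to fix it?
Bug: WHERE filters individual rows, not groups, so a group-level COUNT is invalid there

Fix: Use a subquery that GROUPs and filters with HAVING, then count its rows

Corrected query:
SELECT COUNT(*) FROM (SELECT author FROM books GROUP BY author HAVING COUNT(*) >= 2)

Result:
COUNT(*)
--------
2       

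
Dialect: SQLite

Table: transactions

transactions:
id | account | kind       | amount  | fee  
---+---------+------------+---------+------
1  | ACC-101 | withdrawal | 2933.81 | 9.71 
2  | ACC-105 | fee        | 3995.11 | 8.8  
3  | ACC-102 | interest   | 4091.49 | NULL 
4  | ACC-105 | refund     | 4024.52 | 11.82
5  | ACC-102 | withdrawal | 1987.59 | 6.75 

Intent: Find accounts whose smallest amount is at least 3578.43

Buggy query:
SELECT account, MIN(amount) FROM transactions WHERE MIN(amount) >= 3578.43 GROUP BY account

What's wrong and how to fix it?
Bug: MIN() in WHERE is a misuse of aggregate

Fix: Use HAVING for the per-group MIN condition

Corrected query:
SELECT account, MIN(amount) FROM transactions GROUP BY account HAVING MIN(amount) >= 3578.43

Result:
account | MIN(amount)
--------+------------
ACC-105 | 3995.11    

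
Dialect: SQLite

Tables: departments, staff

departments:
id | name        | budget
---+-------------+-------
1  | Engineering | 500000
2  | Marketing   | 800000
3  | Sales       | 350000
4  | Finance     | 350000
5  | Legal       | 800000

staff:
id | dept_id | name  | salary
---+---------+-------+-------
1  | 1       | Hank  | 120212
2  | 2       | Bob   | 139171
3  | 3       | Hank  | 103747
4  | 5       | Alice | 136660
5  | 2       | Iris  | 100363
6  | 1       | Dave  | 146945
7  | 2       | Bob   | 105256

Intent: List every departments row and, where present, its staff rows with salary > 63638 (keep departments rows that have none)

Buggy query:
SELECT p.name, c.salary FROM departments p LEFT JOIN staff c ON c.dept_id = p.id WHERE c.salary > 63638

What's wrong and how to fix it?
Bug: Filtering c.salary in WHERE discards the NULL rows produced by LEFT JOIN, turning it into an inner join

Fix: Move the right-table condition into the ON clause so unmatched parents are kept

Corrected query:
SELECT p.name, c.salary FROM departments p LEFT JOIN staff c ON c.dept_id = p.id AND c.salary > 63638

Result:
name        | salary
------------+-------
Engineering | 120212
Engineering | 146945
Marketing   | 100363
Marketing   | 105256
Marketing   | 139171
Sales       | 103747
Finance     | NULL  
Legal       | 136660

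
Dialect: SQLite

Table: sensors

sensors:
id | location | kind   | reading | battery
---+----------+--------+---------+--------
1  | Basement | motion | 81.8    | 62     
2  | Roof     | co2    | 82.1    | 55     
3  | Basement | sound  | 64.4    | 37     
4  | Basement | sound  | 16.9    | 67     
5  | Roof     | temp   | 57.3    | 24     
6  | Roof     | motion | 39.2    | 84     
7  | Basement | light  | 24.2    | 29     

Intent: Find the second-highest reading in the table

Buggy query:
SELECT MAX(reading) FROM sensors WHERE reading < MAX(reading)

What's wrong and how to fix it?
Bug: MAX(reading) on the right of the comparison is an aggregate-in-WHERE error

Fix: Compute the overall MAX in a subquery, then take MAX of rows below it

Corrected query:
SELECT MAX(reading) FROM sensors WHERE reading < (SELECT MAX(reading) FROM sensors)

Result:
MAX(reading)
------------
81.8        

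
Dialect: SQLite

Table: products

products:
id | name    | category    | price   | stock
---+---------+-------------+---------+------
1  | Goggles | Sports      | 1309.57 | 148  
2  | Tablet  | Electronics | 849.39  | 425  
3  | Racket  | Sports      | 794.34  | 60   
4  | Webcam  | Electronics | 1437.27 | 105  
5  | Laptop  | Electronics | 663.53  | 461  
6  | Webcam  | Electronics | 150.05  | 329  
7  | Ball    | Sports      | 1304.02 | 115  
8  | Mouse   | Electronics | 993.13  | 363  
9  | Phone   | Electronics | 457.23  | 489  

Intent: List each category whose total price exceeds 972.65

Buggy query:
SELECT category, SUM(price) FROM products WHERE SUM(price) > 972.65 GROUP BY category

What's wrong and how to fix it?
Bug: SUM(price) is an aggregate, but WHERE filters rows before aggregation

Fix: Use HAVING (which filters groups after aggregation) instead of WHERE

Corrected query:
SELECT category, SUM(price) FROM products GROUP BY category HAVING SUM(price) > 972.65

Result:
category    | SUM(price)
------------+-----------
Electronics | 4550.6    
Sports      | 3407.93   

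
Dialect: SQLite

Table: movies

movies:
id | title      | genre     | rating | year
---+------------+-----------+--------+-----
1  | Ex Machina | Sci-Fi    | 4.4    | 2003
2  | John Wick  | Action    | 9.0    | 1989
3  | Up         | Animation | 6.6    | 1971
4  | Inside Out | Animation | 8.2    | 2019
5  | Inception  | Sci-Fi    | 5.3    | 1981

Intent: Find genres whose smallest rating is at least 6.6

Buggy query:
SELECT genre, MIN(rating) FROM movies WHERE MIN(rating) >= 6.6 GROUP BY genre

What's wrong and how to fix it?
Bug: MIN() in WHERE is a misuse of aggregate

Fix: Replace WHERE with HAVING after the GROUP BY

Corrected query:
SELECT genre, MIN(rating) FROM movies GROUP BY genre HAVING MIN(rating) >= 6.6

Result:
genre     | MIN(rating)
----------+------------
Action    | 9          
Animation | 6.6        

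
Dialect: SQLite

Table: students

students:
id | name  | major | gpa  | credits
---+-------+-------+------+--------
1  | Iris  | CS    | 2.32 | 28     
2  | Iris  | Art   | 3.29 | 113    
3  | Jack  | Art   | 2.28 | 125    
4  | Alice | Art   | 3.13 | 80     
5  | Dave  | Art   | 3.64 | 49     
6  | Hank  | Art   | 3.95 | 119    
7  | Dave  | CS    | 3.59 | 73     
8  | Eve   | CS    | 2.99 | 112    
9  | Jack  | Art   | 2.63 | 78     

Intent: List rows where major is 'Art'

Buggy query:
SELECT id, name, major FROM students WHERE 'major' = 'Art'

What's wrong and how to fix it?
Bug: Single quotes denote string literals in SQL; the column name is being compared as a constant string

Fix: Reference the column as major without single quotes

Corrected query:
SELECT id, name, major FROM students WHERE major = 'Art'

Result:
id | name  | major
---+-------+------
2  | Iris  | Art  
3  | Jack  | Art  
4  | Alice | Art  
5  | Dave  | Art  
6  | Hank  | Art  
9  | Jack  | Art  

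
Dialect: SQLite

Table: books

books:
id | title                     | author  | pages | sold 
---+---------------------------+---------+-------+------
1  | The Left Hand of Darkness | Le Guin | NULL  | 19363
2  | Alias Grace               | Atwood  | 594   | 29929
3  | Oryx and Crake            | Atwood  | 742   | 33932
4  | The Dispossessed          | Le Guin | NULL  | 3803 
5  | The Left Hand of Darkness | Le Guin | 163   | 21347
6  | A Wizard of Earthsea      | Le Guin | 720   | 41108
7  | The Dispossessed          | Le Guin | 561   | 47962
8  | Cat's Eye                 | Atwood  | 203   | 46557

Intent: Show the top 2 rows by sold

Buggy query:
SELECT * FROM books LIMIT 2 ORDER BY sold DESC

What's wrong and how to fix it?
Bug: ORDER BY cannot follow LIMIT; LIMIT is the final clause

Fix: Swap the clauses: ORDER BY first, then LIMIT

Corrected query:
SELECT * FROM books ORDER BY sold DESC LIMIT 2

Result:
id | title            | author  | pages | sold 
---+------------------+---------+-------+------
7  | The Dispossessed | Le Guin | 561   | 47962
8  | Cat's Eye        | Atwood  | 203   | 46557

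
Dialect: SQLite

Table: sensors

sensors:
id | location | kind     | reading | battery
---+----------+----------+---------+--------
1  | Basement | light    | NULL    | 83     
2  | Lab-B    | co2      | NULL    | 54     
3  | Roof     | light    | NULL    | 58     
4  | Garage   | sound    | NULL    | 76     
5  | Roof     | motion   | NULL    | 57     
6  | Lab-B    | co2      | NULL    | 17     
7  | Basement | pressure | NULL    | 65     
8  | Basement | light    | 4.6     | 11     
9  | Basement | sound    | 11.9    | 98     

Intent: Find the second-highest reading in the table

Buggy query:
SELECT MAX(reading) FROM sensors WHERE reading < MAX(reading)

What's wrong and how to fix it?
Bug: The inner MAX is an aggregate inside WHERE, which is not allowed

Fix: Put the inner MAX in a scalar subquery

Corrected query:
SELECT MAX(reading) FROM sensors WHERE reading < (SELECT MAX(reading) FROM sensors)

Result:
MAX(reading)
------------
4.6         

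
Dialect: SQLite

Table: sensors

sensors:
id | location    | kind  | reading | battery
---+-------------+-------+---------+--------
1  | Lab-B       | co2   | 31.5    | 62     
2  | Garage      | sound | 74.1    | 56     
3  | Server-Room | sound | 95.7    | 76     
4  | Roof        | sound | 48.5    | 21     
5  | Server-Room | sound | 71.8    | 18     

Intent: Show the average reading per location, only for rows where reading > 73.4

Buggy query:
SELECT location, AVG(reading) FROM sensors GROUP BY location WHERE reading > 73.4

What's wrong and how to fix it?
Bug: Row-level WHERE must come before GROUP BY in the clause order

Fix: Place WHERE between FROM and GROUP BY

Corrected query:
SELECT location, AVG(reading) FROM sensors WHERE reading > 73.4 GROUP BY location

Result:
location    | AVG(reading)
------------+-------------
Garage      | 74.1        
Server-Room | 95.7        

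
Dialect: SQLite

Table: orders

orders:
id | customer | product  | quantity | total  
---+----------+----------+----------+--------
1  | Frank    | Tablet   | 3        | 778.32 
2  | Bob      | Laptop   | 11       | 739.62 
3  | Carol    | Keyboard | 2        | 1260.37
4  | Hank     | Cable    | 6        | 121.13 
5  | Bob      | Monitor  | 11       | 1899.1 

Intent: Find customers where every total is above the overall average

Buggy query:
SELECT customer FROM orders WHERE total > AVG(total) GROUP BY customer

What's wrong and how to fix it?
Bug: WHERE evaluates per row before aggregation, so AVG() is unavailable

Fix: Compute the overall average in a scalar subquery and compare each group's MIN against it in HAVING

Corrected query:
SELECT customer FROM orders GROUP BY customer HAVING MIN(total) > (SELECT AVG(total) FROM orders)

Result:
customer
--------
Carol   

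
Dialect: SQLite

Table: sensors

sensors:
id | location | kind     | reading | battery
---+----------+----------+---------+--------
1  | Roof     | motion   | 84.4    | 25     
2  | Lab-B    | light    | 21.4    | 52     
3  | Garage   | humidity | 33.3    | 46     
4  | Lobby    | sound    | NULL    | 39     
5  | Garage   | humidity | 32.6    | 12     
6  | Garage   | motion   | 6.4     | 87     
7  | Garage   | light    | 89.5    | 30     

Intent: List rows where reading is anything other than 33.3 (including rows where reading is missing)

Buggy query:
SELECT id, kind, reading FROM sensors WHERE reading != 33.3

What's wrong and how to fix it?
Bug: Inequality against NULL is unknown, not true; rows with NULL are dropped

Fix: Handle NULL separately with IS NULL alongside the inequality

Corrected query:
SELECT id, kind, reading FROM sensors WHERE reading != 33.3 OR reading IS NULL

Result:
id | kind     | reading
---+----------+--------
1  | motion   | 84.4   
2  | light    | 21.4   
4  | sound    | NULL   
5  | humidity | 32.6   
6  | motion   | 6.4    
7  | light    | 89.5   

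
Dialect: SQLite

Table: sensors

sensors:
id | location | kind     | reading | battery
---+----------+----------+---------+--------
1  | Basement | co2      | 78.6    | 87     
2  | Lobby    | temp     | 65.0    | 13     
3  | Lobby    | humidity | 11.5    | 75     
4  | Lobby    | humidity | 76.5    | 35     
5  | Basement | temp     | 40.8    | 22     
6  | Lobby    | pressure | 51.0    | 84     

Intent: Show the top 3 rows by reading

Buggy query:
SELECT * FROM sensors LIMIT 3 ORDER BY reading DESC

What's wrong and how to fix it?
Bug: LIMIT must come after ORDER BY

Fix: Sort with ORDER BY, then apply LIMIT

Corrected query:
SELECT * FROM sensors ORDER BY reading DESC LIMIT 3

Result:
id | location | kind     | reading | battery
---+----------+----------+---------+--------
1  | Basement | co2      | 78.6    | 87     
4  | Lobby    | humidity | 76.5    | 35     
2  | Lobby    | temp     | 65      | 13     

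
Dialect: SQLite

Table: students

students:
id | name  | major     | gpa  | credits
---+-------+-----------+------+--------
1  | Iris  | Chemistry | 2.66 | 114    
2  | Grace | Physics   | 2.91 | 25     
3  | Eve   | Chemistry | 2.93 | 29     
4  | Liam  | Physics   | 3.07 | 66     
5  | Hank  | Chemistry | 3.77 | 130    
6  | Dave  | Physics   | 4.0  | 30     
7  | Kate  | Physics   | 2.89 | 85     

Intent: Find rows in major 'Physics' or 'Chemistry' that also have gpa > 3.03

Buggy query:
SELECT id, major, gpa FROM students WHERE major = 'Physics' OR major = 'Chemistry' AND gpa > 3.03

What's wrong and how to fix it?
Bug: Without parentheses, AND is evaluated before OR, so the gpa filter only applies to the 'Chemistry' branch

Fix: Group the OR with parentheses (or use IN), then AND the threshold

Corrected query:
SELECT id, major, gpa FROM students WHERE (major = 'Physics' OR major = 'Chemistry') AND gpa > 3.03

Result:
id | major     | gpa 
---+-----------+-----
4  | Physics   | 3.07
5  | Chemistry | 3.77
6  | Physics   | 4   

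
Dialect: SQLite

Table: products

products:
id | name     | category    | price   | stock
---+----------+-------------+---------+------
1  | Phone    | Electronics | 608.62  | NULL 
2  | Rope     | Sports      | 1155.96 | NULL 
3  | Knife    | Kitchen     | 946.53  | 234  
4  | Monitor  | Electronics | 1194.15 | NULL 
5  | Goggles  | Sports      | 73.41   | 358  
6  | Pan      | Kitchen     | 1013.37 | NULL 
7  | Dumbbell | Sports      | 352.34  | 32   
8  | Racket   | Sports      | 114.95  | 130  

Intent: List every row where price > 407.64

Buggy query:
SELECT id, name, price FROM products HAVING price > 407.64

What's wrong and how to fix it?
Bug: HAVING filters the output of aggregation, but this query has no GROUP BY and no aggregate functions, so SQLite rejects it (HAVING clause on a non-aggregate query); the condition here is per row

Fix: Use WHERE for row-level filtering

Corrected query:
SELECT id, name, price FROM products WHERE price > 407.64

Result:
id | name    | price  
---+---------+--------
1  | Phone   | 608.62 
2  | Rope    | 1155.96
3  | Knife   | 946.53 
4  | Monitor | 1194.15
6  | Pan     | 1013.37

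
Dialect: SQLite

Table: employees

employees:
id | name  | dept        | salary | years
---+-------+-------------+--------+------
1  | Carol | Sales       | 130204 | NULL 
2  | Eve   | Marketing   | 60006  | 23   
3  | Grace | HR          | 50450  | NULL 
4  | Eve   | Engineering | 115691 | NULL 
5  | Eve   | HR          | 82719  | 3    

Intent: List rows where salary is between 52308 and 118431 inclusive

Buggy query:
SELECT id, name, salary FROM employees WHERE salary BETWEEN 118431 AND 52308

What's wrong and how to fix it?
Bug: The bounds are reversed; BETWEEN a AND b requires a <= b to match anything

Fix: Write BETWEEN 52308 AND 118431

Corrected query:
SELECT id, name, salary FROM employees WHERE salary BETWEEN 52308 AND 118431

Result:
id | name | salary
---+------+-------
2  | Eve  | 60006 
4  | Eve  | 115691
5  | Eve  | 82719 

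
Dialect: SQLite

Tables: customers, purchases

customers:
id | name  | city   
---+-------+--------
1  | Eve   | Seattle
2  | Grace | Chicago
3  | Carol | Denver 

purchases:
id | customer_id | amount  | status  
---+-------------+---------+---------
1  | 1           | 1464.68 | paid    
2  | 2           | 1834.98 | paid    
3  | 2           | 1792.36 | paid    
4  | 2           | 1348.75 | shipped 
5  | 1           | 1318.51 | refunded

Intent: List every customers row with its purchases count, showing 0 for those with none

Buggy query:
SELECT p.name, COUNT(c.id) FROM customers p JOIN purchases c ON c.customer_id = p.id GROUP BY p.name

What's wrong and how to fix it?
Bug: An inner join excludes parents with zero children

Fix: Switch to LEFT JOIN to retain unmatched parent rows

Corrected query:
SELECT p.name, COUNT(c.id) FROM customers p LEFT JOIN purchases c ON c.customer_id = p.id GROUP BY p.name

Result:
name  | COUNT(c.id)
------+------------
Carol | 0          
Eve   | 2          
Grace | 3          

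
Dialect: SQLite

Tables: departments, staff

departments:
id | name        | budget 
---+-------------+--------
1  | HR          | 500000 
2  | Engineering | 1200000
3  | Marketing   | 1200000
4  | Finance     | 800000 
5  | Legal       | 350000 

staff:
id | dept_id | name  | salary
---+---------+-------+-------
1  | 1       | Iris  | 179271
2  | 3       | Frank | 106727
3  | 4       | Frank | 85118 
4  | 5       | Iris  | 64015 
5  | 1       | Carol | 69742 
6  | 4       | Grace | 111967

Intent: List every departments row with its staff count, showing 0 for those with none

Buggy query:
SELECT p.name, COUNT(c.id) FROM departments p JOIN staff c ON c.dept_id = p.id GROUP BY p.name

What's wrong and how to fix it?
Bug: An inner join excludes parents with zero children

Fix: Use LEFT JOIN so parents without children still appear (COUNT(c.id) gives 0)

Corrected query:
SELECT p.name, COUNT(c.id) FROM departments p LEFT JOIN staff c ON c.dept_id = p.id GROUP BY p.name

Result:
name        | COUNT(c.id)
------------+------------
Engineering | 0          
Finance     | 2          
HR          | 2          
Legal       | 1          
Marketing   | 1          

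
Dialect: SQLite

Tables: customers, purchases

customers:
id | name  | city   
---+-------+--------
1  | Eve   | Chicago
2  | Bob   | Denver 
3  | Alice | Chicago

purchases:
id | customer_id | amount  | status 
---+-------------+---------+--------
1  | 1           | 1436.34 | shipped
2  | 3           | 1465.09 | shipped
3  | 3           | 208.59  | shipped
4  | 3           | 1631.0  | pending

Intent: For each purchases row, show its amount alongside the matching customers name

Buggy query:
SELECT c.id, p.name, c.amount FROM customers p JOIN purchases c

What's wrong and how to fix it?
Bug: JOIN with no ON clause produces a cartesian product; every purchases row pairs with every customers row

Fix: Add ON c.customer_id = p.id to the JOIN

Corrected query:
SELECT c.id, p.name, c.amount FROM customers p JOIN purchases c ON c.customer_id = p.id

Result:
id | name  | amount 
---+-------+--------
1  | Eve   | 1436.34
2  | Alice | 1465.09
3  | Alice | 208.59 
4  | Alice | 1631   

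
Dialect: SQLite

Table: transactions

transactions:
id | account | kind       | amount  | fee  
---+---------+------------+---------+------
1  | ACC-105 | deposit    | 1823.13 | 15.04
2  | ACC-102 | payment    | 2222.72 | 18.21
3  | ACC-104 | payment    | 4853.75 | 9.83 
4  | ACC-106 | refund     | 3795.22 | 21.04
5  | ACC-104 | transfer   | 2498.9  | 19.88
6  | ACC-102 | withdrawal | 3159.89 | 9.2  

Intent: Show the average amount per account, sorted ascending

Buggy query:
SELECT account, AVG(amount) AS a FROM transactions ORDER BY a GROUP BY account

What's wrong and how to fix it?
Bug: GROUP BY must precede ORDER BY

Fix: Reorder: SELECT … FROM … GROUP BY … ORDER BY …

Corrected query:
SELECT account, AVG(amount) AS a FROM transactions GROUP BY account ORDER BY a

Result:
account | a       
--------+---------
ACC-105 | 1823.13 
ACC-102 | 2691.305
ACC-104 | 3676.325
ACC-106 | 3795.22 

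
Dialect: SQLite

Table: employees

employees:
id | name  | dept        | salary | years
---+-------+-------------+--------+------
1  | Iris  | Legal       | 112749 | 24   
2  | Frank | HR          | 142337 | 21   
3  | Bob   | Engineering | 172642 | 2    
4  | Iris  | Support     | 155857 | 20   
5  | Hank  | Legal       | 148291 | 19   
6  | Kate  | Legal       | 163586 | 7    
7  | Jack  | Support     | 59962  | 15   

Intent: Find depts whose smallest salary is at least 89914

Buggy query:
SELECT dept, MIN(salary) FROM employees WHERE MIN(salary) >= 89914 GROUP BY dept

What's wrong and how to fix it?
Bug: MIN() in WHERE is a misuse of aggregate

Fix: Replace WHERE with HAVING after the GROUP BY

Corrected query:
SELECT dept, MIN(salary) FROM employees GROUP BY dept HAVING MIN(salary) >= 89914

Result:
dept        | MIN(salary)
------------+------------
Engineering | 172642     
HR          | 142337     
Legal       | 112749     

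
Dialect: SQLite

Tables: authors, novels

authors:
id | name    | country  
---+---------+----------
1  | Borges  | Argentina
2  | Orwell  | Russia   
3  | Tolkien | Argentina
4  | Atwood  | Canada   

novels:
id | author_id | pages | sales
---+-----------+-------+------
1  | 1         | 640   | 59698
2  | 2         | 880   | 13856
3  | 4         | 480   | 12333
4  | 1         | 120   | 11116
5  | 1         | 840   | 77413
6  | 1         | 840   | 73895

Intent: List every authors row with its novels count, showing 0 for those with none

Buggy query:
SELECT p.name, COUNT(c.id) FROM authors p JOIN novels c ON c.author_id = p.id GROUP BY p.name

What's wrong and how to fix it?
Bug: INNER JOIN drops authors rows that have no matching novels rows

Fix: Switch to LEFT JOIN to retain unmatched parent rows

Corrected query:
SELECT p.name, COUNT(c.id) FROM authors p LEFT JOIN novels c ON c.author_id = p.id GROUP BY p.name

Result:
name    | COUNT(c.id)
--------+------------
Atwood  | 1          
Borges  | 4          
Orwell  | 1          
Tolkien | 0          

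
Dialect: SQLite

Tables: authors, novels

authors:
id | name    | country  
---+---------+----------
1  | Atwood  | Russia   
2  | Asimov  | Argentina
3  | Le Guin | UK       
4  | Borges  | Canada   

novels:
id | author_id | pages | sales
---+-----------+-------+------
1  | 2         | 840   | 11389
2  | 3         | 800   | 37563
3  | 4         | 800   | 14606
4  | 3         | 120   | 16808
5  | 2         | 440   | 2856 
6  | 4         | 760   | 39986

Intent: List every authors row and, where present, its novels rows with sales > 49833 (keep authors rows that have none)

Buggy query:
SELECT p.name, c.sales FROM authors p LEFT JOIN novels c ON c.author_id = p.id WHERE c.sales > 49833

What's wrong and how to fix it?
Bug: A WHERE condition on the right-hand table after LEFT JOIN drops unmatched parents

Fix: Move the right-table condition into the ON clause so unmatched parents are kept

Corrected query:
SELECT p.name, c.sales FROM authors p LEFT JOIN novels c ON c.author_id = p.id AND c.sales > 49833

Result:
name    | sales
--------+------
Atwood  | NULL 
Asimov  | NULL 
Le Guin | NULL 
Borges  | NULL 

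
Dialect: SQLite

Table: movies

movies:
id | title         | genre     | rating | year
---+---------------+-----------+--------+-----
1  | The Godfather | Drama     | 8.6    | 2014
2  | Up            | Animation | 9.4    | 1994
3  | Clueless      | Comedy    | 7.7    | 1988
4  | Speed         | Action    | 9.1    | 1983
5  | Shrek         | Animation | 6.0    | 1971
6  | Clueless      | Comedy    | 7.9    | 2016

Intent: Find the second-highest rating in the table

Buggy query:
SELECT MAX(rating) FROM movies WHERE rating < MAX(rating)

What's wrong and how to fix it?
Bug: MAX(rating) on the right of the comparison is an aggregate-in-WHERE error

Fix: Compute the overall MAX in a subquery, then take MAX of rows below it

Corrected query:
SELECT MAX(rating) FROM movies WHERE rating < (SELECT MAX(rating) FROM movies)

Result:
MAX(rating)
-----------
9.1        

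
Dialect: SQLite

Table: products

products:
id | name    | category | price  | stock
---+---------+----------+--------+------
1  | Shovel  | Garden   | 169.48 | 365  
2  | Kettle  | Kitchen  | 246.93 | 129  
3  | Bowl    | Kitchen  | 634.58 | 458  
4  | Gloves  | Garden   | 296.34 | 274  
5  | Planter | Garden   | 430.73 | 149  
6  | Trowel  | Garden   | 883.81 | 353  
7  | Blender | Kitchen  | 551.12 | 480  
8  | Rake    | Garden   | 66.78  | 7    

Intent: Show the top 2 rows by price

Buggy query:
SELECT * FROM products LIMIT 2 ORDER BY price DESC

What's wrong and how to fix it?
Bug: LIMIT must come after ORDER BY

Fix: Sort with ORDER BY, then apply LIMIT

Corrected query:
SELECT * FROM products ORDER BY price DESC LIMIT 2

Result:
id | name   | category | price  | stock
---+--------+----------+--------+------
6  | Trowel | Garden   | 883.81 | 353  
3  | Bowl   | Kitchen  | 634.58 | 458  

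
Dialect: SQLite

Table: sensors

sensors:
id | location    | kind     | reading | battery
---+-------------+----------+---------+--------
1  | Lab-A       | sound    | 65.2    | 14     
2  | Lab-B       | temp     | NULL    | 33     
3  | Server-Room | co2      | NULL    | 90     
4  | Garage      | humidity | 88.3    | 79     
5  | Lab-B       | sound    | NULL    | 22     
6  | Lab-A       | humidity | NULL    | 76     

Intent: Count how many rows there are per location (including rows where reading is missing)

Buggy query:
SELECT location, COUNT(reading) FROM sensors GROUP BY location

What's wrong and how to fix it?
Bug: COUNT(column) counts non-NULL values only; rows with NULL reading aren't counted

Fix: Replace COUNT(reading) with COUNT(*)

Corrected query:
SELECT location, COUNT(*) FROM sensors GROUP BY location

Result:
location    | COUNT(*)
------------+---------
Garage      | 1       
Lab-A       | 2       
Lab-B       | 2       
Server-Room | 1       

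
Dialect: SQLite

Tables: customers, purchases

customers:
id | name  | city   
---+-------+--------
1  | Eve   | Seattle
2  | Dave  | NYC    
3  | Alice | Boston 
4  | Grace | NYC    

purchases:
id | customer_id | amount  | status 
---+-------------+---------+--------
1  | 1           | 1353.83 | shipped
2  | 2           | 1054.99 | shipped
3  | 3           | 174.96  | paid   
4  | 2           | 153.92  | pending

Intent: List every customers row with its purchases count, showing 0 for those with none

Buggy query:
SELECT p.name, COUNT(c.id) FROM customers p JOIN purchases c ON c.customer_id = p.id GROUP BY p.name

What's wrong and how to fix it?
Bug: INNER JOIN drops customers rows that have no matching purchases rows

Fix: Use LEFT JOIN so parents without children still appear (COUNT(c.id) gives 0)

Corrected query:
SELECT p.name, COUNT(c.id) FROM customers p LEFT JOIN purchases c ON c.customer_id = p.id GROUP BY p.name

Result:
name  | COUNT(c.id)
------+------------
Alice | 1          
Dave  | 2          
Eve   | 1          
Grace | 0          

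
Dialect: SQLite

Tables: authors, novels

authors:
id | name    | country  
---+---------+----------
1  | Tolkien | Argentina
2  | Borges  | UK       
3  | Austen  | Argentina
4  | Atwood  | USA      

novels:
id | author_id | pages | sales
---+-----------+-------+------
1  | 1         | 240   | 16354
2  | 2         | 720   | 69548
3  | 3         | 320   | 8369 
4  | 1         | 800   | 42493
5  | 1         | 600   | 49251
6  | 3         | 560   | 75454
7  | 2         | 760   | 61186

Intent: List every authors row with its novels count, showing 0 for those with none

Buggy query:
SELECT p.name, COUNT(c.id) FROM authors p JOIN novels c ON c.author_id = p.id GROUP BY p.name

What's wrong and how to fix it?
Bug: INNER JOIN drops authors rows that have no matching novels rows

Fix: Use LEFT JOIN so parents without children still appear (COUNT(c.id) gives 0)

Corrected query:
SELECT p.name, COUNT(c.id) FROM authors p LEFT JOIN novels c ON c.author_id = p.id GROUP BY p.name

Result:
name    | COUNT(c.id)
--------+------------
Atwood  | 0          
Austen  | 2          
Borges  | 2          
Tolkien | 3          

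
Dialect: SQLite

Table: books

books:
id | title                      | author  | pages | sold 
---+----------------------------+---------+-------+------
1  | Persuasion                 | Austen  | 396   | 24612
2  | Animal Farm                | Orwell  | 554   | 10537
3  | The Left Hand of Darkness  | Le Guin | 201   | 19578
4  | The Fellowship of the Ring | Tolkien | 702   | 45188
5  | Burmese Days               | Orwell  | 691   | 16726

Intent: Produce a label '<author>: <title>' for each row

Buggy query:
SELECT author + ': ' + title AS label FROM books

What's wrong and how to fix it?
Bug: '+' is numeric addition; on text columns SQLite converts them to 0 instead of concatenating

Fix: Replace + with || to concatenate text

Corrected query:
SELECT author || ': ' || title AS label FROM books

Result:
label                              
-----------------------------------
Austen: Persuasion                 
Orwell: Animal Farm                
Le Guin: The Left Hand of Darkness 
Tolkien: The Fellowship of the Ring
Orwell: Burmese Days               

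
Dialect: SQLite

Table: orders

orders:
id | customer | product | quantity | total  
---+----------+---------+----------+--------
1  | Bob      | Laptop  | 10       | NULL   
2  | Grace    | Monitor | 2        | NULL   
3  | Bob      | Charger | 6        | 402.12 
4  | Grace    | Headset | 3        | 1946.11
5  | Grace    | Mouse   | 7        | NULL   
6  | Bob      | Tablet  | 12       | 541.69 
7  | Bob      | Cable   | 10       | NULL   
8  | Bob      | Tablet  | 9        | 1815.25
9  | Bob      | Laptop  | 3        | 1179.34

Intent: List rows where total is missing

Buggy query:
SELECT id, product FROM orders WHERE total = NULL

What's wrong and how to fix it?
Bug: Comparing to NULL with '=' never matches; NULL = NULL is unknown, not true

Fix: Replace '= NULL' with 'IS NULL'

Corrected query:
SELECT id, product FROM orders WHERE total IS NULL

Result:
id | product
---+--------
1  | Laptop 
2  | Monitor
5  | Mouse  
7  | Cable  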